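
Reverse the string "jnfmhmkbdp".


Input: jnfmhmkbdp
Reading characters right to left:
  Position 9: 'p'
  Position 8: 'd'
  Position 7: 'b'
  Position 6: 'k'
  Position 5: 'm'
  Position 4: 'h'
  Position 3: 'm'
  Position 2: 'f'
  Position 1: 'n'
  Position 0: 'j'
Reversed: pdbkmhmfnj

pdbkmhmfnj


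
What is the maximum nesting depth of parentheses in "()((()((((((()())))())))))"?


Input: "()((()((((((()())))())))))"
Tracking depth:
  Position 0 '(': depth becomes 1
  Position 1 ')': depth becomes 0
  Position 2 '(': depth becomes 1
  Position 3 '(': depth becomes 2
  Position 4 '(': depth becomes 3
  Position 5 ')': depth becomes 2
  Position 6 '(': depth becomes 3
  Position 7 '(': depth becomes 4
  Position 8 '(': depth becomes 5
  Position 9 '(': depth becomes 6
  Position 10 '(': depth becomes 7
  Position 11 '(': depth becomes 8
  Position 12 '(': depth becomes 9
  Position 13 ')': depth becomes 8
  Position 14 '(': depth becomes 9
  Position 15 ')': depth becomes 8
  Position 16 ')': depth becomes 7
  Position 17 ')': depth becomes 6
  Position 18 ')': depth becomes 5
  Position 19 '(': depth becomes 6
  Position 20 ')': depth becomes 5
  Position 21 ')': depth becomes 4
  Position 22 ')': depth becomes 3
  Position 23 ')': depth becomes 2
  Position 24 ')': depth becomes 1
  Position 25 ')': depth becomes 0
Maximum depth reached: 9

9


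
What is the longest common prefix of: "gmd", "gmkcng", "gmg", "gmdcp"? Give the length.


Words: gmd, gmkcng, gmg, gmdcp
  Position 0: all 'g' => match
  Position 1: all 'm' => match
  Position 2: ('d', 'k', 'g', 'd') => mismatch, stop
LCP = "gm" (length 2)

2


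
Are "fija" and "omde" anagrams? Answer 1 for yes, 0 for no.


Strings: "fija", "omde"
Sorted first:  afij
Sorted second: demo
Differ at position 0: 'a' vs 'd' => not anagrams

0


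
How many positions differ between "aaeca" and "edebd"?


Comparing "aaeca" and "edebd" position by position:
  Position 0: 'a' vs 'e' => DIFFER
  Position 1: 'a' vs 'd' => DIFFER
  Position 2: 'e' vs 'e' => same
  Position 3: 'c' vs 'b' => DIFFER
  Position 4: 'a' vs 'd' => DIFFER
Positions that differ: 4

4


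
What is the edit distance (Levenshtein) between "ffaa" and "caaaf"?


Computing edit distance: "ffaa" -> "caaaf"
DP table:
           c    a    a    a    f
      0    1    2    3    4    5
  f   1    1    2    3    4    4
  f   2    2    2    3    4    4
  a   3    3    2    2    3    4
  a   4    4    3    2    2    3
Edit distance = dp[4][5] = 3

3


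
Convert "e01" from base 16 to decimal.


Input: "e01" in base 16
Positional expansion:
  Digit 'e' (value 14) x 16^2 = 3584
  Digit '0' (value 0) x 16^1 = 0
  Digit '1' (value 1) x 16^0 = 1
Sum = 3585

3585


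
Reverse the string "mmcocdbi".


Input: mmcocdbi
Reading characters right to left:
  Position 7: 'i'
  Position 6: 'b'
  Position 5: 'd'
  Position 4: 'c'
  Position 3: 'o'
  Position 2: 'c'
  Position 1: 'm'
  Position 0: 'm'
Reversed: ibdcocmm

ibdcocmm


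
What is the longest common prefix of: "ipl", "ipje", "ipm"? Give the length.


Words: ipl, ipje, ipm
  Position 0: all 'i' => match
  Position 1: all 'p' => match
  Position 2: ('l', 'j', 'm') => mismatch, stop
LCP = "ip" (length 2)

2


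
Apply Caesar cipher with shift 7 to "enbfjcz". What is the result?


Caesar cipher: shift "enbfjcz" by 7
  'e' (pos 4) + 7 = pos 11 = 'l'
  'n' (pos 13) + 7 = pos 20 = 'u'
  'b' (pos 1) + 7 = pos 8 = 'i'
  'f' (pos 5) + 7 = pos 12 = 'm'
  'j' (pos 9) + 7 = pos 16 = 'q'
  'c' (pos 2) + 7 = pos 9 = 'j'
  'z' (pos 25) + 7 = pos 6 = 'g'
Result: luimqjg

luimqjg


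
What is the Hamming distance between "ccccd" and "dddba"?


Comparing "ccccd" and "dddba" position by position:
  Position 0: 'c' vs 'd' => differ
  Position 1: 'c' vs 'd' => differ
  Position 2: 'c' vs 'd' => differ
  Position 3: 'c' vs 'b' => differ
  Position 4: 'd' vs 'a' => differ
Total differences (Hamming distance): 5

5


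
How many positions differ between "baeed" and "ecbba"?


Comparing "baeed" and "ecbba" position by position:
  Position 0: 'b' vs 'e' => DIFFER
  Position 1: 'a' vs 'c' => DIFFER
  Position 2: 'e' vs 'b' => DIFFER
  Position 3: 'e' vs 'b' => DIFFER
  Position 4: 'd' vs 'a' => DIFFER
Positions that differ: 5

5


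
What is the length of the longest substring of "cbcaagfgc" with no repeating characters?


Input: "cbcaagfgc"
Sliding window (track last position of each char):
  Position 0 ('c'): window [0,0] length 1 -- new best
  Position 1 ('b'): window [0,1] length 2 -- new best
  Position 2 ('c'): repeat (last at 0), move window start to 1
  Position 2 ('c'): window [1,2] length 2
  Position 3 ('a'): window [1,3] length 3 -- new best
  Position 4 ('a'): repeat (last at 3), move window start to 4
  Position 4 ('a'): window [4,4] length 1
  Position 5 ('g'): window [4,5] length 2
  Position 6 ('f'): window [4,6] length 3
  Position 7 ('g'): repeat (last at 5), move window start to 6
  Position 7 ('g'): window [6,7] length 2
  Position 8 ('c'): window [6,8] length 3
Longest substring with no repeats: "bca" with length 3

3


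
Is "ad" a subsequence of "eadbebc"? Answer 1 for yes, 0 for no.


Check if "ad" is a subsequence of "eadbebc"
Greedy scan:
  Position 0 ('e'): no match needed
  Position 1 ('a'): matches sub[0] = 'a'
  Position 2 ('d'): matches sub[1] = 'd'
  Position 3 ('b'): no match needed
  Position 4 ('e'): no match needed
  Position 5 ('b'): no match needed
  Position 6 ('c'): no match needed
All 2 characters matched => is a subsequence

1


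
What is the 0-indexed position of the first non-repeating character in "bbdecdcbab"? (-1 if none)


Input: bbdecdcbab
Character frequencies:
  'a': 1
  'b': 4
  'c': 2
  'd': 2
  'e': 1
Scanning left to right for freq == 1:
  Position 0 ('b'): freq=4, skip
  Position 1 ('b'): freq=4, skip
  Position 2 ('d'): freq=2, skip
  Position 3 ('e'): unique! => answer = 3

3


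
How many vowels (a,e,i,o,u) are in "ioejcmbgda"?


Input: ioejcmbgda
Checking each character:
  'i' at position 0: vowel (running total: 1)
  'o' at position 1: vowel (running total: 2)
  'e' at position 2: vowel (running total: 3)
  'j' at position 3: consonant
  'c' at position 4: consonant
  'm' at position 5: consonant
  'b' at position 6: consonant
  'g' at position 7: consonant
  'd' at position 8: consonant
  'a' at position 9: vowel (running total: 4)
Total vowels: 4

4


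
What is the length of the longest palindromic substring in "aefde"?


Input: "aefde"
Checking substrings for palindromes:
  No multi-char palindromic substrings found
Longest palindromic substring: "a" with length 1

1


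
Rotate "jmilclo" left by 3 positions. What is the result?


Input: "jmilclo", rotate left by 3
First 3 characters: "jmi"
Remaining characters: "lclo"
Concatenate remaining + first: "lclo" + "jmi" = "lclojmi"

lclojmi


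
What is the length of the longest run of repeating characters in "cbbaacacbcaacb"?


Input: "cbbaacacbcaacb"
Scanning for longest run:
  Position 1 ('b'): new char, reset run to 1
  Position 2 ('b'): continues run of 'b', length=2
  Position 3 ('a'): new char, reset run to 1
  Position 4 ('a'): continues run of 'a', length=2
  Position 5 ('c'): new char, reset run to 1
  Position 6 ('a'): new char, reset run to 1
  Position 7 ('c'): new char, reset run to 1
  Position 8 ('b'): new char, reset run to 1
  Position 9 ('c'): new char, reset run to 1
  Position 10 ('a'): new char, reset run to 1
  Position 11 ('a'): continues run of 'a', length=2
  Position 12 ('c'): new char, reset run to 1
  Position 13 ('b'): new char, reset run to 1
Longest run: 'b' with length 2

2


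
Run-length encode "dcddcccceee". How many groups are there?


Input: dcddcccceee
Scanning for consecutive runs:
  Group 1: 'd' x 1 (positions 0-0)
  Group 2: 'c' x 1 (positions 1-1)
  Group 3: 'd' x 2 (positions 2-3)
  Group 4: 'c' x 4 (positions 4-7)
  Group 5: 'e' x 3 (positions 8-10)
Total groups: 5

5


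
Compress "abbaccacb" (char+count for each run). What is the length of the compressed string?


Input: abbaccacb
Runs:
  'a' x 1 => "a1"
  'b' x 2 => "b2"
  'a' x 1 => "a1"
  'c' x 2 => "c2"
  'a' x 1 => "a1"
  'c' x 1 => "c1"
  'b' x 1 => "b1"
Compressed: "a1b2a1c2a1c1b1"
Compressed length: 14

14


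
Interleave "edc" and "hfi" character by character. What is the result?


Interleaving "edc" and "hfi":
  Position 0: 'e' from first, 'h' from second => "eh"
  Position 1: 'd' from first, 'f' from second => "df"
  Position 2: 'c' from first, 'i' from second => "ci"
Result: ehdfci

ehdfci


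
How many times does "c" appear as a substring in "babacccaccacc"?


Searching for "c" in "babacccaccacc"
Scanning each position:
  Position 0: "b" => no
  Position 1: "a" => no
  Position 2: "b" => no
  Position 3: "a" => no
  Position 4: "c" => MATCH
  Position 5: "c" => MATCH
  Position 6: "c" => MATCH
  Position 7: "a" => no
  Position 8: "c" => MATCH
  Position 9: "c" => MATCH
  Position 10: "a" => no
  Position 11: "c" => MATCH
  Position 12: "c" => MATCH
Total occurrences: 7

7


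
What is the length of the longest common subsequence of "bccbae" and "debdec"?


LCS of "bccbae" and "debdec"
DP table:
           d    e    b    d    e    c
      0    0    0    0    0    0    0
  b   0    0    0    1    1    1    1
  c   0    0    0    1    1    1    2
  c   0    0    0    1    1    1    2
  b   0    0    0    1    1    1    2
  a   0    0    0    1    1    1    2
  e   0    0    1    1    1    2    2
LCS length = dp[6][6] = 2

2


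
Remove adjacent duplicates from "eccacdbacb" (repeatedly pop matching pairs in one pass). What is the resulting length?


Input: eccacdbacb
Stack-based adjacent duplicate removal:
  Read 'e': push. Stack: e
  Read 'c': push. Stack: ec
  Read 'c': matches stack top 'c' => pop. Stack: e
  Read 'a': push. Stack: ea
  Read 'c': push. Stack: eac
  Read 'd': push. Stack: eacd
  Read 'b': push. Stack: eacdb
  Read 'a': push. Stack: eacdba
  Read 'c': push. Stack: eacdbac
  Read 'b': push. Stack: eacdbacb
Final stack: "eacdbacb" (length 8)

8


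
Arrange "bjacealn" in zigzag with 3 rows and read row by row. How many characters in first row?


Zigzag "bjacealn" into 3 rows:
Placing characters:
  'b' => row 0
  'j' => row 1
  'a' => row 2
  'c' => row 1
  'e' => row 0
  'a' => row 1
  'l' => row 2
  'n' => row 1
Rows:
  Row 0: "be"
  Row 1: "jcan"
  Row 2: "al"
First row length: 2

2


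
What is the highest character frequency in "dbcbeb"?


Input: dbcbeb
Character counts:
  'b': 3
  'c': 1
  'd': 1
  'e': 1
Maximum frequency: 3

3


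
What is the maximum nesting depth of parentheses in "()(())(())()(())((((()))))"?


Input: "()(())(())()(())((((()))))"
Tracking depth:
  Position 0 '(': depth becomes 1
  Position 1 ')': depth becomes 0
  Position 2 '(': depth becomes 1
  Position 3 '(': depth becomes 2
  Position 4 ')': depth becomes 1
  Position 5 ')': depth becomes 0
  Position 6 '(': depth becomes 1
  Position 7 '(': depth becomes 2
  Position 8 ')': depth becomes 1
  Position 9 ')': depth becomes 0
  Position 10 '(': depth becomes 1
  Position 11 ')': depth becomes 0
  Position 12 '(': depth becomes 1
  Position 13 '(': depth becomes 2
  Position 14 ')': depth becomes 1
  Position 15 ')': depth becomes 0
  Position 16 '(': depth becomes 1
  Position 17 '(': depth becomes 2
  Position 18 '(': depth becomes 3
  Position 19 '(': depth becomes 4
  Position 20 '(': depth becomes 5
  Position 21 ')': depth becomes 4
  Position 22 ')': depth becomes 3
  Position 23 ')': depth becomes 2
  Position 24 ')': depth becomes 1
  Position 25 ')': depth becomes 0
Maximum depth reached: 5

5


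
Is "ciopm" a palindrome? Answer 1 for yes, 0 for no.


Input: ciopm
Reversed: mpoic
  Compare pos 0 ('c') with pos 4 ('m'): MISMATCH
  Compare pos 1 ('i') with pos 3 ('p'): MISMATCH
Result: not a palindrome

0


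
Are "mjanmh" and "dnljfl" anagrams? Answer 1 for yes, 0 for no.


Strings: "mjanmh", "dnljfl"
Sorted first:  ahjmmn
Sorted second: dfjlln
Differ at position 0: 'a' vs 'd' => not anagrams

0


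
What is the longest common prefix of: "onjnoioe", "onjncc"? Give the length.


Words: onjnoioe, onjncc
  Position 0: all 'o' => match
  Position 1: all 'n' => match
  Position 2: all 'j' => match
  Position 3: all 'n' => match
  Position 4: ('o', 'c') => mismatch, stop
LCP = "onjn" (length 4)

4


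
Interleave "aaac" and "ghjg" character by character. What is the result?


Interleaving "aaac" and "ghjg":
  Position 0: 'a' from first, 'g' from second => "ag"
  Position 1: 'a' from first, 'h' from second => "ah"
  Position 2: 'a' from first, 'j' from second => "aj"
  Position 3: 'c' from first, 'g' from second => "cg"
Result: agahajcg

agahajcg


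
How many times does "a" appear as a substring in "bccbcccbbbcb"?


Searching for "a" in "bccbcccbbbcb"
Scanning each position:
  Position 0: "b" => no
  Position 1: "c" => no
  Position 2: "c" => no
  Position 3: "b" => no
  Position 4: "c" => no
  Position 5: "c" => no
  Position 6: "c" => no
  Position 7: "b" => no
  Position 8: "b" => no
  Position 9: "b" => no
  Position 10: "c" => no
  Position 11: "b" => no
Total occurrences: 0

0


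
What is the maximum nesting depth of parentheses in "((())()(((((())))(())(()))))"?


Input: "((())()(((((())))(())(()))))"
Tracking depth:
  Position 0 '(': depth becomes 1
  Position 1 '(': depth becomes 2
  Position 2 '(': depth becomes 3
  Position 3 ')': depth becomes 2
  Position 4 ')': depth becomes 1
  Position 5 '(': depth becomes 2
  Position 6 ')': depth becomes 1
  Position 7 '(': depth becomes 2
  Position 8 '(': depth becomes 3
  Position 9 '(': depth becomes 4
  Position 10 '(': depth becomes 5
  Position 11 '(': depth becomes 6
  Position 12 '(': depth becomes 7
  Position 13 ')': depth becomes 6
  Position 14 ')': depth becomes 5
  Position 15 ')': depth becomes 4
  Position 16 ')': depth becomes 3
  Position 17 '(': depth becomes 4
  Position 18 '(': depth becomes 5
  Position 19 ')': depth becomes 4
  Position 20 ')': depth becomes 3
  Position 21 '(': depth becomes 4
  Position 22 '(': depth becomes 5
  Position 23 ')': depth becomes 4
  Position 24 ')': depth becomes 3
  Position 25 ')': depth becomes 2
  Position 26 ')': depth becomes 1
  Position 27 ')': depth becomes 0
Maximum depth reached: 7

7


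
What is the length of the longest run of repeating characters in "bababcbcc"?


Input: "bababcbcc"
Scanning for longest run:
  Position 1 ('a'): new char, reset run to 1
  Position 2 ('b'): new char, reset run to 1
  Position 3 ('a'): new char, reset run to 1
  Position 4 ('b'): new char, reset run to 1
  Position 5 ('c'): new char, reset run to 1
  Position 6 ('b'): new char, reset run to 1
  Position 7 ('c'): new char, reset run to 1
  Position 8 ('c'): continues run of 'c', length=2
Longest run: 'c' with length 2

2


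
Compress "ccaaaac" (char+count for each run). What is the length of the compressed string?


Input: ccaaaac
Runs:
  'c' x 2 => "c2"
  'a' x 4 => "a4"
  'c' x 1 => "c1"
Compressed: "c2a4c1"
Compressed length: 6

6


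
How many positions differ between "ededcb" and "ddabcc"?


Comparing "ededcb" and "ddabcc" position by position:
  Position 0: 'e' vs 'd' => DIFFER
  Position 1: 'd' vs 'd' => same
  Position 2: 'e' vs 'a' => DIFFER
  Position 3: 'd' vs 'b' => DIFFER
  Position 4: 'c' vs 'c' => same
  Position 5: 'b' vs 'c' => DIFFER
Positions that differ: 4

4


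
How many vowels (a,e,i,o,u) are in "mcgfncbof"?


Input: mcgfncbof
Checking each character:
  'm' at position 0: consonant
  'c' at position 1: consonant
  'g' at position 2: consonant
  'f' at position 3: consonant
  'n' at position 4: consonant
  'c' at position 5: consonant
  'b' at position 6: consonant
  'o' at position 7: vowel (running total: 1)
  'f' at position 8: consonant
Total vowels: 1

1


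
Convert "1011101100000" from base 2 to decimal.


Input: "1011101100000" in base 2
Positional expansion:
  Digit '1' (value 1) x 2^12 = 4096
  Digit '0' (value 0) x 2^11 = 0
  Digit '1' (value 1) x 2^10 = 1024
  Digit '1' (value 1) x 2^9 = 512
  Digit '1' (value 1) x 2^8 = 256
  Digit '0' (value 0) x 2^7 = 0
  Digit '1' (value 1) x 2^6 = 64
  Digit '1' (value 1) x 2^5 = 32
  Digit '0' (value 0) x 2^4 = 0
  Digit '0' (value 0) x 2^3 = 0
  Digit '0' (value 0) x 2^2 = 0
  Digit '0' (value 0) x 2^1 = 0
  Digit '0' (value 0) x 2^0 = 0
Sum = 5984

5984


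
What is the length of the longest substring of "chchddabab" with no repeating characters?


Input: "chchddabab"
Sliding window (track last position of each char):
  Position 0 ('c'): window [0,0] length 1 -- new best
  Position 1 ('h'): window [0,1] length 2 -- new best
  Position 2 ('c'): repeat (last at 0), move window start to 1
  Position 2 ('c'): window [1,2] length 2
  Position 3 ('h'): repeat (last at 1), move window start to 2
  Position 3 ('h'): window [2,3] length 2
  Position 4 ('d'): window [2,4] length 3 -- new best
  Position 5 ('d'): repeat (last at 4), move window start to 5
  Position 5 ('d'): window [5,5] length 1
  Position 6 ('a'): window [5,6] length 2
  Position 7 ('b'): window [5,7] length 3
  Position 8 ('a'): repeat (last at 6), move window start to 7
  Position 8 ('a'): window [7,8] length 2
  Position 9 ('b'): repeat (last at 7), move window start to 8
  Position 9 ('b'): window [8,9] length 2
Longest substring with no repeats: "chd" with length 3

3


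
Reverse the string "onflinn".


Input: onflinn
Reading characters right to left:
  Position 6: 'n'
  Position 5: 'n'
  Position 4: 'i'
  Position 3: 'l'
  Position 2: 'f'
  Position 1: 'n'
  Position 0: 'o'
Reversed: nnilfno

nnilfno


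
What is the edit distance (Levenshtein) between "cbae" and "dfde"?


Computing edit distance: "cbae" -> "dfde"
DP table:
           d    f    d    e
      0    1    2    3    4
  c   1    1    2    3    4
  b   2    2    2    3    4
  a   3    3    3    3    4
  e   4    4    4    4    3
Edit distance = dp[4][4] = 3

3


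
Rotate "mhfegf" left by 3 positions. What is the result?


Input: "mhfegf", rotate left by 3
First 3 characters: "mhf"
Remaining characters: "egf"
Concatenate remaining + first: "egf" + "mhf" = "egfmhf"

egfmhf


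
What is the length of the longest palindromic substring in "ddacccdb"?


Input: "ddacccdb"
Checking substrings for palindromes:
  [3:6] "ccc" (len 3) => palindrome
  [0:2] "dd" (len 2) => palindrome
  [3:5] "cc" (len 2) => palindrome
  [4:6] "cc" (len 2) => palindrome
Longest palindromic substring: "ccc" with length 3

3


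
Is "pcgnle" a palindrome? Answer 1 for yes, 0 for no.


Input: pcgnle
Reversed: elngcp
  Compare pos 0 ('p') with pos 5 ('e'): MISMATCH
  Compare pos 1 ('c') with pos 4 ('l'): MISMATCH
  Compare pos 2 ('g') with pos 3 ('n'): MISMATCH
Result: not a palindrome

0


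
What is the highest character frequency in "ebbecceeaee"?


Input: ebbecceeaee
Character counts:
  'a': 1
  'b': 2
  'c': 2
  'e': 6
Maximum frequency: 6

6


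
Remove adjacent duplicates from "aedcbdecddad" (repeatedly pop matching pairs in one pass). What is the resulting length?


Input: aedcbdecddad
Stack-based adjacent duplicate removal:
  Read 'a': push. Stack: a
  Read 'e': push. Stack: ae
  Read 'd': push. Stack: aed
  Read 'c': push. Stack: aedc
  Read 'b': push. Stack: aedcb
  Read 'd': push. Stack: aedcbd
  Read 'e': push. Stack: aedcbde
  Read 'c': push. Stack: aedcbdec
  Read 'd': push. Stack: aedcbdecd
  Read 'd': matches stack top 'd' => pop. Stack: aedcbdec
  Read 'a': push. Stack: aedcbdeca
  Read 'd': push. Stack: aedcbdecad
Final stack: "aedcbdecad" (length 10)

10


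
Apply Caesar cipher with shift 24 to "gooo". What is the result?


Caesar cipher: shift "gooo" by 24
  'g' (pos 6) + 24 = pos 4 = 'e'
  'o' (pos 14) + 24 = pos 12 = 'm'
  'o' (pos 14) + 24 = pos 12 = 'm'
  'o' (pos 14) + 24 = pos 12 = 'm'
Result: emmm

emmm


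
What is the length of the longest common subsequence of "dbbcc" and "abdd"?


LCS of "dbbcc" and "abdd"
DP table:
           a    b    d    d
      0    0    0    0    0
  d   0    0    0    1    1
  b   0    0    1    1    1
  b   0    0    1    1    1
  c   0    0    1    1    1
  c   0    0    1    1    1
LCS length = dp[5][4] = 1

1


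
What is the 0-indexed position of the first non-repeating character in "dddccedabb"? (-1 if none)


Input: dddccedabb
Character frequencies:
  'a': 1
  'b': 2
  'c': 2
  'd': 4
  'e': 1
Scanning left to right for freq == 1:
  Position 0 ('d'): freq=4, skip
  Position 1 ('d'): freq=4, skip
  Position 2 ('d'): freq=4, skip
  Position 3 ('c'): freq=2, skip
  Position 4 ('c'): freq=2, skip
  Position 5 ('e'): unique! => answer = 5

5


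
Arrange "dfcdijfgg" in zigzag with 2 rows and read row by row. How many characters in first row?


Zigzag "dfcdijfgg" into 2 rows:
Placing characters:
  'd' => row 0
  'f' => row 1
  'c' => row 0
  'd' => row 1
  'i' => row 0
  'j' => row 1
  'f' => row 0
  'g' => row 1
  'g' => row 0
Rows:
  Row 0: "dcifg"
  Row 1: "fdjg"
First row length: 5

5


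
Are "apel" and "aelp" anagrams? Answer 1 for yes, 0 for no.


Strings: "apel", "aelp"
Sorted first:  aelp
Sorted second: aelp
Sorted forms match => anagrams

1


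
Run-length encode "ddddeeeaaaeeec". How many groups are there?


Input: ddddeeeaaaeeec
Scanning for consecutive runs:
  Group 1: 'd' x 4 (positions 0-3)
  Group 2: 'e' x 3 (positions 4-6)
  Group 3: 'a' x 3 (positions 7-9)
  Group 4: 'e' x 3 (positions 10-12)
  Group 5: 'c' x 1 (positions 13-13)
Total groups: 5

5


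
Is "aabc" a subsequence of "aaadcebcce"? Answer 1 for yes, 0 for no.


Check if "aabc" is a subsequence of "aaadcebcce"
Greedy scan:
  Position 0 ('a'): matches sub[0] = 'a'
  Position 1 ('a'): matches sub[1] = 'a'
  Position 2 ('a'): no match needed
  Position 3 ('d'): no match needed
  Position 4 ('c'): no match needed
  Position 5 ('e'): no match needed
  Position 6 ('b'): matches sub[2] = 'b'
  Position 7 ('c'): matches sub[3] = 'c'
  Position 8 ('c'): no match needed
  Position 9 ('e'): no match needed
All 4 characters matched => is a subsequence

1


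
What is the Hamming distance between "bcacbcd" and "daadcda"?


Comparing "bcacbcd" and "daadcda" position by position:
  Position 0: 'b' vs 'd' => differ
  Position 1: 'c' vs 'a' => differ
  Position 2: 'a' vs 'a' => same
  Position 3: 'c' vs 'd' => differ
  Position 4: 'b' vs 'c' => differ
  Position 5: 'c' vs 'd' => differ
  Position 6: 'd' vs 'a' => differ
Total differences (Hamming distance): 6

6


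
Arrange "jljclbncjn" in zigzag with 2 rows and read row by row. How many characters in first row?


Zigzag "jljclbncjn" into 2 rows:
Placing characters:
  'j' => row 0
  'l' => row 1
  'j' => row 0
  'c' => row 1
  'l' => row 0
  'b' => row 1
  'n' => row 0
  'c' => row 1
  'j' => row 0
  'n' => row 1
Rows:
  Row 0: "jjlnj"
  Row 1: "lcbcn"
First row length: 5

5


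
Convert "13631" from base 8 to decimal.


Input: "13631" in base 8
Positional expansion:
  Digit '1' (value 1) x 8^4 = 4096
  Digit '3' (value 3) x 8^3 = 1536
  Digit '6' (value 6) x 8^2 = 384
  Digit '3' (value 3) x 8^1 = 24
  Digit '1' (value 1) x 8^0 = 1
Sum = 6041

6041


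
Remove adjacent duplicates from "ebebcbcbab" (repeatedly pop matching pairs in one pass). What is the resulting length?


Input: ebebcbcbab
Stack-based adjacent duplicate removal:
  Read 'e': push. Stack: e
  Read 'b': push. Stack: eb
  Read 'e': push. Stack: ebe
  Read 'b': push. Stack: ebeb
  Read 'c': push. Stack: ebebc
  Read 'b': push. Stack: ebebcb
  Read 'c': push. Stack: ebebcbc
  Read 'b': push. Stack: ebebcbcb
  Read 'a': push. Stack: ebebcbcba
  Read 'b': push. Stack: ebebcbcbab
Final stack: "ebebcbcbab" (length 10)

10


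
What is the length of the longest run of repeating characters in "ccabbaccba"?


Input: "ccabbaccba"
Scanning for longest run:
  Position 1 ('c'): continues run of 'c', length=2
  Position 2 ('a'): new char, reset run to 1
  Position 3 ('b'): new char, reset run to 1
  Position 4 ('b'): continues run of 'b', length=2
  Position 5 ('a'): new char, reset run to 1
  Position 6 ('c'): new char, reset run to 1
  Position 7 ('c'): continues run of 'c', length=2
  Position 8 ('b'): new char, reset run to 1
  Position 9 ('a'): new char, reset run to 1
Longest run: 'c' with length 2

2


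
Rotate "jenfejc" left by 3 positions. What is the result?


Input: "jenfejc", rotate left by 3
First 3 characters: "jen"
Remaining characters: "fejc"
Concatenate remaining + first: "fejc" + "jen" = "fejcjen"

fejcjen


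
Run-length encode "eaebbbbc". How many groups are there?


Input: eaebbbbc
Scanning for consecutive runs:
  Group 1: 'e' x 1 (positions 0-0)
  Group 2: 'a' x 1 (positions 1-1)
  Group 3: 'e' x 1 (positions 2-2)
  Group 4: 'b' x 4 (positions 3-6)
  Group 5: 'c' x 1 (positions 7-7)
Total groups: 5

5


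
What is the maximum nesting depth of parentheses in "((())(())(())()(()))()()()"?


Input: "((())(())(())()(()))()()()"
Tracking depth:
  Position 0 '(': depth becomes 1
  Position 1 '(': depth becomes 2
  Position 2 '(': depth becomes 3
  Position 3 ')': depth becomes 2
  Position 4 ')': depth becomes 1
  Position 5 '(': depth becomes 2
  Position 6 '(': depth becomes 3
  Position 7 ')': depth becomes 2
  Position 8 ')': depth becomes 1
  Position 9 '(': depth becomes 2
  Position 10 '(': depth becomes 3
  Position 11 ')': depth becomes 2
  Position 12 ')': depth becomes 1
  Position 13 '(': depth becomes 2
  Position 14 ')': depth becomes 1
  Position 15 '(': depth becomes 2
  Position 16 '(': depth becomes 3
  Position 17 ')': depth becomes 2
  Position 18 ')': depth becomes 1
  Position 19 ')': depth becomes 0
  Position 20 '(': depth becomes 1
  Position 21 ')': depth becomes 0
  Position 22 '(': depth becomes 1
  Position 23 ')': depth becomes 0
  Position 24 '(': depth becomes 1
  Position 25 ')': depth becomes 0
Maximum depth reached: 3

3


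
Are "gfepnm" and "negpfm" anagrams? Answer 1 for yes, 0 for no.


Strings: "gfepnm", "negpfm"
Sorted first:  efgmnp
Sorted second: efgmnp
Sorted forms match => anagrams

1


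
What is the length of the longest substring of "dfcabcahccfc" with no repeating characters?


Input: "dfcabcahccfc"
Sliding window (track last position of each char):
  Position 0 ('d'): window [0,0] length 1 -- new best
  Position 1 ('f'): window [0,1] length 2 -- new best
  Position 2 ('c'): window [0,2] length 3 -- new best
  Position 3 ('a'): window [0,3] length 4 -- new best
  Position 4 ('b'): window [0,4] length 5 -- new best
  Position 5 ('c'): repeat (last at 2), move window start to 3
  Position 5 ('c'): window [3,5] length 3
  Position 6 ('a'): repeat (last at 3), move window start to 4
  Position 6 ('a'): window [4,6] length 3
  Position 7 ('h'): window [4,7] length 4
  Position 8 ('c'): repeat (last at 5), move window start to 6
  Position 8 ('c'): window [6,8] length 3
  Position 9 ('c'): repeat (last at 8), move window start to 9
  Position 9 ('c'): window [9,9] length 1
  Position 10 ('f'): window [9,10] length 2
  Position 11 ('c'): repeat (last at 9), move window start to 10
  Position 11 ('c'): window [10,11] length 2
Longest substring with no repeats: "dfcab" with length 5

5


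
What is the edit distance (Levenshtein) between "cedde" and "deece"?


Computing edit distance: "cedde" -> "deece"
DP table:
           d    e    e    c    e
      0    1    2    3    4    5
  c   1    1    2    3    3    4
  e   2    2    1    2    3    3
  d   3    2    2    2    3    4
  d   4    3    3    3    3    4
  e   5    4    3    3    4    3
Edit distance = dp[5][5] = 3

3


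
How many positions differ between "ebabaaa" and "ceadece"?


Comparing "ebabaaa" and "ceadece" position by position:
  Position 0: 'e' vs 'c' => DIFFER
  Position 1: 'b' vs 'e' => DIFFER
  Position 2: 'a' vs 'a' => same
  Position 3: 'b' vs 'd' => DIFFER
  Position 4: 'a' vs 'e' => DIFFER
  Position 5: 'a' vs 'c' => DIFFER
  Position 6: 'a' vs 'e' => DIFFER
Positions that differ: 6

6


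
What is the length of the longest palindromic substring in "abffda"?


Input: "abffda"
Checking substrings for palindromes:
  [2:4] "ff" (len 2) => palindrome
Longest palindromic substring: "ff" with length 2

2


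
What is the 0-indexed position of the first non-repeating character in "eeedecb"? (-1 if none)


Input: eeedecb
Character frequencies:
  'b': 1
  'c': 1
  'd': 1
  'e': 4
Scanning left to right for freq == 1:
  Position 0 ('e'): freq=4, skip
  Position 1 ('e'): freq=4, skip
  Position 2 ('e'): freq=4, skip
  Position 3 ('d'): unique! => answer = 3

3


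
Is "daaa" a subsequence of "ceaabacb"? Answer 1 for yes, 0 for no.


Check if "daaa" is a subsequence of "ceaabacb"
Greedy scan:
  Position 0 ('c'): no match needed
  Position 1 ('e'): no match needed
  Position 2 ('a'): no match needed
  Position 3 ('a'): no match needed
  Position 4 ('b'): no match needed
  Position 5 ('a'): no match needed
  Position 6 ('c'): no match needed
  Position 7 ('b'): no match needed
Only matched 0/4 characters => not a subsequence

0


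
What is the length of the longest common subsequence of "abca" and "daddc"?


LCS of "abca" and "daddc"
DP table:
           d    a    d    d    c
      0    0    0    0    0    0
  a   0    0    1    1    1    1
  b   0    0    1    1    1    1
  c   0    0    1    1    1    2
  a   0    0    1    1    1    2
LCS length = dp[4][5] = 2

2


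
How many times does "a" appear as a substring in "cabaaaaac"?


Searching for "a" in "cabaaaaac"
Scanning each position:
  Position 0: "c" => no
  Position 1: "a" => MATCH
  Position 2: "b" => no
  Position 3: "a" => MATCH
  Position 4: "a" => MATCH
  Position 5: "a" => MATCH
  Position 6: "a" => MATCH
  Position 7: "a" => MATCH
  Position 8: "c" => no
Total occurrences: 6

6


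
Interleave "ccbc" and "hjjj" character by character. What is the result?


Interleaving "ccbc" and "hjjj":
  Position 0: 'c' from first, 'h' from second => "ch"
  Position 1: 'c' from first, 'j' from second => "cj"
  Position 2: 'b' from first, 'j' from second => "bj"
  Position 3: 'c' from first, 'j' from second => "cj"
Result: chcjbjcj

chcjbjcj


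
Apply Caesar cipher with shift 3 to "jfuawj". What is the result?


Caesar cipher: shift "jfuawj" by 3
  'j' (pos 9) + 3 = pos 12 = 'm'
  'f' (pos 5) + 3 = pos 8 = 'i'
  'u' (pos 20) + 3 = pos 23 = 'x'
  'a' (pos 0) + 3 = pos 3 = 'd'
  'w' (pos 22) + 3 = pos 25 = 'z'
  'j' (pos 9) + 3 = pos 12 = 'm'
Result: mixdzm

mixdzm


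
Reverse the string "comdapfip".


Input: comdapfip
Reading characters right to left:
  Position 8: 'p'
  Position 7: 'i'
  Position 6: 'f'
  Position 5: 'p'
  Position 4: 'a'
  Position 3: 'd'
  Position 2: 'm'
  Position 1: 'o'
  Position 0: 'c'
Reversed: pifpadmoc

pifpadmoc


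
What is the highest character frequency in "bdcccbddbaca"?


Input: bdcccbddbaca
Character counts:
  'a': 2
  'b': 3
  'c': 4
  'd': 3
Maximum frequency: 4

4


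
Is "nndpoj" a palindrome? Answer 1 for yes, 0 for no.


Input: nndpoj
Reversed: jopdnn
  Compare pos 0 ('n') with pos 5 ('j'): MISMATCH
  Compare pos 1 ('n') with pos 4 ('o'): MISMATCH
  Compare pos 2 ('d') with pos 3 ('p'): MISMATCH
Result: not a palindrome

0


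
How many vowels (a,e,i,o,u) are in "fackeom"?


Input: fackeom
Checking each character:
  'f' at position 0: consonant
  'a' at position 1: vowel (running total: 1)
  'c' at position 2: consonant
  'k' at position 3: consonant
  'e' at position 4: vowel (running total: 2)
  'o' at position 5: vowel (running total: 3)
  'm' at position 6: consonant
Total vowels: 3

3


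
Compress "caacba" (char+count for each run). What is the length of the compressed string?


Input: caacba
Runs:
  'c' x 1 => "c1"
  'a' x 2 => "a2"
  'c' x 1 => "c1"
  'b' x 1 => "b1"
  'a' x 1 => "a1"
Compressed: "c1a2c1b1a1"
Compressed length: 10

10


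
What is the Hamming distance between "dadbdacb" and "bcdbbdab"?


Comparing "dadbdacb" and "bcdbbdab" position by position:
  Position 0: 'd' vs 'b' => differ
  Position 1: 'a' vs 'c' => differ
  Position 2: 'd' vs 'd' => same
  Position 3: 'b' vs 'b' => same
  Position 4: 'd' vs 'b' => differ
  Position 5: 'a' vs 'd' => differ
  Position 6: 'c' vs 'a' => differ
  Position 7: 'b' vs 'b' => same
Total differences (Hamming distance): 5

5


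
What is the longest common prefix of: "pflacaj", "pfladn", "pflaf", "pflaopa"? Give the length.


Words: pflacaj, pfladn, pflaf, pflaopa
  Position 0: all 'p' => match
  Position 1: all 'f' => match
  Position 2: all 'l' => match
  Position 3: all 'a' => match
  Position 4: ('c', 'd', 'f', 'o') => mismatch, stop
LCP = "pfla" (length 4)

4


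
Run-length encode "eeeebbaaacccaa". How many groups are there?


Input: eeeebbaaacccaa
Scanning for consecutive runs:
  Group 1: 'e' x 4 (positions 0-3)
  Group 2: 'b' x 2 (positions 4-5)
  Group 3: 'a' x 3 (positions 6-8)
  Group 4: 'c' x 3 (positions 9-11)
  Group 5: 'a' x 2 (positions 12-13)
Total groups: 5

5


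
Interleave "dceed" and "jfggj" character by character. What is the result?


Interleaving "dceed" and "jfggj":
  Position 0: 'd' from first, 'j' from second => "dj"
  Position 1: 'c' from first, 'f' from second => "cf"
  Position 2: 'e' from first, 'g' from second => "eg"
  Position 3: 'e' from first, 'g' from second => "eg"
  Position 4: 'd' from first, 'j' from second => "dj"
Result: djcfegegdj

djcfegegdj


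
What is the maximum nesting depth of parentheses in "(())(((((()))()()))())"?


Input: "(())(((((()))()()))())"
Tracking depth:
  Position 0 '(': depth becomes 1
  Position 1 '(': depth becomes 2
  Position 2 ')': depth becomes 1
  Position 3 ')': depth becomes 0
  Position 4 '(': depth becomes 1
  Position 5 '(': depth becomes 2
  Position 6 '(': depth becomes 3
  Position 7 '(': depth becomes 4
  Position 8 '(': depth becomes 5
  Position 9 '(': depth becomes 6
  Position 10 ')': depth becomes 5
  Position 11 ')': depth becomes 4
  Position 12 ')': depth becomes 3
  Position 13 '(': depth becomes 4
  Position 14 ')': depth becomes 3
  Position 15 '(': depth becomes 4
  Position 16 ')': depth becomes 3
  Position 17 ')': depth becomes 2
  Position 18 ')': depth becomes 1
  Position 19 '(': depth becomes 2
  Position 20 ')': depth becomes 1
  Position 21 ')': depth becomes 0
Maximum depth reached: 6

6


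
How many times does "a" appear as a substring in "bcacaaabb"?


Searching for "a" in "bcacaaabb"
Scanning each position:
  Position 0: "b" => no
  Position 1: "c" => no
  Position 2: "a" => MATCH
  Position 3: "c" => no
  Position 4: "a" => MATCH
  Position 5: "a" => MATCH
  Position 6: "a" => MATCH
  Position 7: "b" => no
  Position 8: "b" => no
Total occurrences: 4

4


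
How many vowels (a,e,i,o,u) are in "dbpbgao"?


Input: dbpbgao
Checking each character:
  'd' at position 0: consonant
  'b' at position 1: consonant
  'p' at position 2: consonant
  'b' at position 3: consonant
  'g' at position 4: consonant
  'a' at position 5: vowel (running total: 1)
  'o' at position 6: vowel (running total: 2)
Total vowels: 2

2


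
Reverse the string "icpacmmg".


Input: icpacmmg
Reading characters right to left:
  Position 7: 'g'
  Position 6: 'm'
  Position 5: 'm'
  Position 4: 'c'
  Position 3: 'a'
  Position 2: 'p'
  Position 1: 'c'
  Position 0: 'i'
Reversed: gmmcapci

gmmcapci


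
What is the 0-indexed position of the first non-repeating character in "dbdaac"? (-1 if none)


Input: dbdaac
Character frequencies:
  'a': 2
  'b': 1
  'c': 1
  'd': 2
Scanning left to right for freq == 1:
  Position 0 ('d'): freq=2, skip
  Position 1 ('b'): unique! => answer = 1

1


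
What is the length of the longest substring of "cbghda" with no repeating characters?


Input: "cbghda"
Sliding window (track last position of each char):
  Position 0 ('c'): window [0,0] length 1 -- new best
  Position 1 ('b'): window [0,1] length 2 -- new best
  Position 2 ('g'): window [0,2] length 3 -- new best
  Position 3 ('h'): window [0,3] length 4 -- new best
  Position 4 ('d'): window [0,4] length 5 -- new best
  Position 5 ('a'): window [0,5] length 6 -- new best
Longest substring with no repeats: "cbghda" with length 6

6


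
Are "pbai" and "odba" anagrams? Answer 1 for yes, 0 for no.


Strings: "pbai", "odba"
Sorted first:  abip
Sorted second: abdo
Differ at position 2: 'i' vs 'd' => not anagrams

0


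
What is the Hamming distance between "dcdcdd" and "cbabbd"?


Comparing "dcdcdd" and "cbabbd" position by position:
  Position 0: 'd' vs 'c' => differ
  Position 1: 'c' vs 'b' => differ
  Position 2: 'd' vs 'a' => differ
  Position 3: 'c' vs 'b' => differ
  Position 4: 'd' vs 'b' => differ
  Position 5: 'd' vs 'd' => same
Total differences (Hamming distance): 5

5


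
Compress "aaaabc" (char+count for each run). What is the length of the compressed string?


Input: aaaabc
Runs:
  'a' x 4 => "a4"
  'b' x 1 => "b1"
  'c' x 1 => "c1"
Compressed: "a4b1c1"
Compressed length: 6

6


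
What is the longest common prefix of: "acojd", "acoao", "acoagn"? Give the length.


Words: acojd, acoao, acoagn
  Position 0: all 'a' => match
  Position 1: all 'c' => match
  Position 2: all 'o' => match
  Position 3: ('j', 'a', 'a') => mismatch, stop
LCP = "aco" (length 3)

3


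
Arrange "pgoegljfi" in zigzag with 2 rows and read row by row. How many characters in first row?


Zigzag "pgoegljfi" into 2 rows:
Placing characters:
  'p' => row 0
  'g' => row 1
  'o' => row 0
  'e' => row 1
  'g' => row 0
  'l' => row 1
  'j' => row 0
  'f' => row 1
  'i' => row 0
Rows:
  Row 0: "pogji"
  Row 1: "gelf"
First row length: 5

5


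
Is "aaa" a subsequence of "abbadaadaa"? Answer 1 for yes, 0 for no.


Check if "aaa" is a subsequence of "abbadaadaa"
Greedy scan:
  Position 0 ('a'): matches sub[0] = 'a'
  Position 1 ('b'): no match needed
  Position 2 ('b'): no match needed
  Position 3 ('a'): matches sub[1] = 'a'
  Position 4 ('d'): no match needed
  Position 5 ('a'): matches sub[2] = 'a'
  Position 6 ('a'): no match needed
  Position 7 ('d'): no match needed
  Position 8 ('a'): no match needed
  Position 9 ('a'): no match needed
All 3 characters matched => is a subsequence

1


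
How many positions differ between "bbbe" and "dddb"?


Comparing "bbbe" and "dddb" position by position:
  Position 0: 'b' vs 'd' => DIFFER
  Position 1: 'b' vs 'd' => DIFFER
  Position 2: 'b' vs 'd' => DIFFER
  Position 3: 'e' vs 'b' => DIFFER
Positions that differ: 4

4


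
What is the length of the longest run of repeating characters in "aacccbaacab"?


Input: "aacccbaacab"
Scanning for longest run:
  Position 1 ('a'): continues run of 'a', length=2
  Position 2 ('c'): new char, reset run to 1
  Position 3 ('c'): continues run of 'c', length=2
  Position 4 ('c'): continues run of 'c', length=3
  Position 5 ('b'): new char, reset run to 1
  Position 6 ('a'): new char, reset run to 1
  Position 7 ('a'): continues run of 'a', length=2
  Position 8 ('c'): new char, reset run to 1
  Position 9 ('a'): new char, reset run to 1
  Position 10 ('b'): new char, reset run to 1
Longest run: 'c' with length 3

3


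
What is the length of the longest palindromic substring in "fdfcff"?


Input: "fdfcff"
Checking substrings for palindromes:
  [0:3] "fdf" (len 3) => palindrome
  [2:5] "fcf" (len 3) => palindrome
  [4:6] "ff" (len 2) => palindrome
Longest palindromic substring: "fdf" with length 3

3


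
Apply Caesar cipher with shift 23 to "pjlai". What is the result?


Caesar cipher: shift "pjlai" by 23
  'p' (pos 15) + 23 = pos 12 = 'm'
  'j' (pos 9) + 23 = pos 6 = 'g'
  'l' (pos 11) + 23 = pos 8 = 'i'
  'a' (pos 0) + 23 = pos 23 = 'x'
  'i' (pos 8) + 23 = pos 5 = 'f'
Result: mgixf

mgixf


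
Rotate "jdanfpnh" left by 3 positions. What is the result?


Input: "jdanfpnh", rotate left by 3
First 3 characters: "jda"
Remaining characters: "nfpnh"
Concatenate remaining + first: "nfpnh" + "jda" = "nfpnhjda"

nfpnhjda


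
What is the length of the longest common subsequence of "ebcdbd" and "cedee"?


LCS of "ebcdbd" and "cedee"
DP table:
           c    e    d    e    e
      0    0    0    0    0    0
  e   0    0    1    1    1    1
  b   0    0    1    1    1    1
  c   0    1    1    1    1    1
  d   0    1    1    2    2    2
  b   0    1    1    2    2    2
  d   0    1    1    2    2    2
LCS length = dp[6][5] = 2

2
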